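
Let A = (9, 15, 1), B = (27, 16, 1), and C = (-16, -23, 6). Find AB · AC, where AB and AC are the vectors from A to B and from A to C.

AB = B − A = (18, 1, 0)
AC = C − A = (-25, -38, 5)
AB · AC = 18·(-25) + 1·(-38) + 0·5 = -450 - 38 + 0 = -488

-488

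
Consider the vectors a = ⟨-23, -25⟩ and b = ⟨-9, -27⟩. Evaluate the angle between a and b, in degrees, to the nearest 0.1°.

24.2

a · b = (-23)·(-9) + (-25)·(-27) = 207 + 675 = 882
|a|² = 529 + 625 = 1154,  |a| = √1154 ≈ 33.970576
|b|² = 81 + 729 = 810,  |b| = √810 ≈ 28.460499
cos θ = 882 / (33.970576 · 28.460499) ≈ 0.91227
θ = arccos(0.91227) ≈ 24.2°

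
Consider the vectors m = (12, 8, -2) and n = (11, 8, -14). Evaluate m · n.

224

m · n = 12·11 + 8·8 + (-2)·(-14) = 132 + 64 + 28 = 224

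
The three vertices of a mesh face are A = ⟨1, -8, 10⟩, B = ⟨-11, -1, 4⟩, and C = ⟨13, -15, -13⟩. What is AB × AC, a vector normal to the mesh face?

(-203, -348, 0)

AB = (-12, 7, -6)
AC = (12, -7, -23)
i: 7·(-23) - (-6)·(-7) = -161 - 42 = -203
j: (-6)·12 - (-12)·(-23) = -72 - 276 = -348
k: (-12)·(-7) - 7·12 = 84 - 84 = 0
AB × AC = (-203, -348, 0)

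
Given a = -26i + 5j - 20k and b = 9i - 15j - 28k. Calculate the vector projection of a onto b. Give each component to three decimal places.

a · b = (-26)·9 + 5·(-15) + (-20)·(-28) = -234 - 75 + 560 = 251
|b|² = 81 + 225 + 784 = 1090
proj_b a = (251/1090) · (9, -15, -28) ≈ (2.072, -3.454, -6.448)

(2.072, -3.454, -6.448)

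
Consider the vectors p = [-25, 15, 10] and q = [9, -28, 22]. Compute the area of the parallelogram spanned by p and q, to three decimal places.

i: 15·22 - 10·(-28) = 330 - (-280) = 610
j: 10·9 - (-25)·22 = 90 - (-550) = 640
k: (-25)·(-28) - 15·9 = 700 - 135 = 565
p × q = (610, 640, 565)
|p × q| = √(610² + 640² + 565²) = √1100925 ≈ 1049.2497

1049.250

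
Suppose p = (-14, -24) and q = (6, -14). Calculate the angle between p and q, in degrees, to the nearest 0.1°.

53.5

p · q = (-14)·6 + (-24)·(-14) = -84 + 336 = 252
|p|² = 196 + 576 = 772,  |p| = √772 ≈ 27.784888
|q|² = 36 + 196 = 232,  |q| = √232 ≈ 15.231546
cos θ = 252 / (27.784888 · 15.231546) ≈ 0.59545
θ = arccos(0.59545) ≈ 53.5°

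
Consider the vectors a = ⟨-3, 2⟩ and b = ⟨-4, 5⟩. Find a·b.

a · b = (-3)·(-4) + 2·5 = 12 + 10 = 22

22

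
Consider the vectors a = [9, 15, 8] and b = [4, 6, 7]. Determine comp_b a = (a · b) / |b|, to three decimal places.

a · b = 9·4 + 15·6 + 8·7 = 36 + 90 + 56 = 182
|b| = √(16 + 36 + 49) = √101 ≈ 10.0499
comp_b a = 182 / √101 ≈ 18.110

18.110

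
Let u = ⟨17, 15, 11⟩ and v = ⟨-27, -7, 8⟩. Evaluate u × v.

(197, -433, 286)

i: 15·8 - 11·(-7) = 120 - (-77) = 197
j: 11·(-27) - 17·8 = -297 - 136 = -433
k: 17·(-7) - 15·(-27) = -119 - (-405) = 286
u × v = (197, -433, 286)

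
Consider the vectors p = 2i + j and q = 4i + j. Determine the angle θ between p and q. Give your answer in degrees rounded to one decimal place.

12.5

p · q = 2·4 + 1·1 = 8 + 1 = 9
|p|² = 4 + 1 = 5,  |p| = √5 ≈ 2.236068
|q|² = 16 + 1 = 17,  |q| = √17 ≈ 4.123106
cos θ = 9 / (2.236068 · 4.123106) ≈ 0.97619
θ = arccos(0.97619) ≈ 12.5°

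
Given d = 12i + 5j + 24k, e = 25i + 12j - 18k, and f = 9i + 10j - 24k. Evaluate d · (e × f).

e × f:
i: 12·(-24) - (-18)·10 = -288 - (-180) = -108
j: (-18)·9 - 25·(-24) = -162 - (-600) = 438
k: 25·10 - 12·9 = 250 - 108 = 142
e × f = (-108, 438, 142)
d · (e × f) = 12·(-108) + 5·438 + 24·142 = -1296 + 2190 + 3408 = 4302

4302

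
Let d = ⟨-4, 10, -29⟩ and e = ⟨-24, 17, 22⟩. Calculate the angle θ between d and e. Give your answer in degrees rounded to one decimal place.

109.1

d · e = (-4)·(-24) + 10·17 + (-29)·22 = 96 + 170 - 638 = -372
|d|² = 16 + 100 + 841 = 957,  |d| = √957 ≈ 30.935417
|e|² = 576 + 289 + 484 = 1349,  |e| = √1349 ≈ 36.728735
cos θ = -372 / (30.935417 · 36.728735) ≈ -0.32740
θ = arccos(-0.32740) ≈ 109.1°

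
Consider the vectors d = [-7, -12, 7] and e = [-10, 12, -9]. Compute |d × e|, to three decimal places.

i: (-12)·(-9) - 7·12 = 108 - 84 = 24
j: 7·(-10) - (-7)·(-9) = -70 - 63 = -133
k: (-7)·12 - (-12)·(-10) = -84 - 120 = -204
d × e = (24, -133, -204)
|d × e| = √(24² + (-133)² + (-204)²) = √59881 ≈ 244.7059

244.706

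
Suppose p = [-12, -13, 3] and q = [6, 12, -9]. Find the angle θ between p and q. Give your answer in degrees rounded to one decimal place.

p · q = (-12)·6 + (-13)·12 + 3·(-9) = -72 - 156 - 27 = -255
|p|² = 144 + 169 + 9 = 322,  |p| = √322 ≈ 17.944358
|q|² = 36 + 144 + 81 = 261,  |q| = √261 ≈ 16.155494
cos θ = -255 / (17.944358 · 16.155494) ≈ -0.87961
θ = arccos(-0.87961) ≈ 151.6°

151.6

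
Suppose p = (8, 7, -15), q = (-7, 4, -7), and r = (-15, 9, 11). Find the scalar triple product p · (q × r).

2175

q × r:
i: 4·11 - (-7)·9 = 44 - (-63) = 107
j: (-7)·(-15) - (-7)·11 = 105 - (-77) = 182
k: (-7)·9 - 4·(-15) = -63 - (-60) = -3
q × r = (107, 182, -3)
p · (q × r) = 8·107 + 7·182 + (-15)·(-3) = 856 + 1274 + 45 = 2175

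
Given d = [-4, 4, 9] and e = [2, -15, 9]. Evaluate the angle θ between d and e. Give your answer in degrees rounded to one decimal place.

86.0

d · e = (-4)·2 + 4·(-15) + 9·9 = -8 - 60 + 81 = 13
|d|² = 16 + 16 + 81 = 113,  |d| = √113 ≈ 10.630146
|e|² = 4 + 225 + 81 = 310,  |e| = √310 ≈ 17.606817
cos θ = 13 / (10.630146 · 17.606817) ≈ 0.06946
θ = arccos(0.06946) ≈ 86.0°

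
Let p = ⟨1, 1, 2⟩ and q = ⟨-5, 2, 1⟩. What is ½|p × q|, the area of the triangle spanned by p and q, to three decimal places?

6.690

i: 1·1 - 2·2 = 1 - 4 = -3
j: 2·(-5) - 1·1 = -10 - 1 = -11
k: 1·2 - 1·(-5) = 2 - (-5) = 7
p × q = (-3, -11, 7)
|p × q| = √((-3)² + (-11)² + 7²) = √179 ≈ 13.3791
area = ½ · 13.3791 ≈ 6.690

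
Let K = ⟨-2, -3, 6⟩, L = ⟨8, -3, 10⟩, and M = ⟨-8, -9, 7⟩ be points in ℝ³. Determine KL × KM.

KL = (10, 0, 4)
KM = (-6, -6, 1)
i: 0·1 - 4·(-6) = 0 - (-24) = 24
j: 4·(-6) - 10·1 = -24 - 10 = -34
k: 10·(-6) - 0·(-6) = -60 - 0 = -60
KL × KM = (24, -34, -60)

(24, -34, -60)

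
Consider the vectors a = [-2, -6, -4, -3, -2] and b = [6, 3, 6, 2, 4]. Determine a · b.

a · b = (-2)·6 + (-6)·3 + (-4)·6 + (-3)·2 + (-2)·4 = -12 - 18 - 24 - 6 - 8 = -68

-68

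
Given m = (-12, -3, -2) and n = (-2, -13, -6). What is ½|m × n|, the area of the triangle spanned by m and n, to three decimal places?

i: (-3)·(-6) - (-2)·(-13) = 18 - 26 = -8
j: (-2)·(-2) - (-12)·(-6) = 4 - 72 = -68
k: (-12)·(-13) - (-3)·(-2) = 156 - 6 = 150
m × n = (-8, -68, 150)
|m × n| = √((-8)² + (-68)² + 150²) = √27188 ≈ 164.8878
area = ½ · 164.8878 ≈ 82.444

82.444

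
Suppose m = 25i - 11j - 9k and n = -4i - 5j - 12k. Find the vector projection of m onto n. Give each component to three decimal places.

m · n = 25·(-4) + (-11)·(-5) + (-9)·(-12) = -100 + 55 + 108 = 63
|n|² = 16 + 25 + 144 = 185
proj_n m = (63/185) · (-4, -5, -12) ≈ (-1.362, -1.703, -4.086)

(-1.362, -1.703, -4.086)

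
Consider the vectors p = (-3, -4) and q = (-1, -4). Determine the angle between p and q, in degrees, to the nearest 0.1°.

p · q = (-3)·(-1) + (-4)·(-4) = 3 + 16 = 19
|p|² = 9 + 16 = 25,  |p| = √25 ≈ 5.000000
|q|² = 1 + 16 = 17,  |q| = √17 ≈ 4.123106
cos θ = 19 / (5.000000 · 4.123106) ≈ 0.92164
θ = arccos(0.92164) ≈ 22.8°

22.8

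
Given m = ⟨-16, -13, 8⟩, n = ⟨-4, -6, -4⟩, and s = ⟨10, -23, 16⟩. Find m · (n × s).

n × s:
i: (-6)·16 - (-4)·(-23) = -96 - 92 = -188
j: (-4)·10 - (-4)·16 = -40 - (-64) = 24
k: (-4)·(-23) - (-6)·10 = 92 - (-60) = 152
n × s = (-188, 24, 152)
m · (n × s) = (-16)·(-188) + (-13)·24 + 8·152 = 3008 - 312 + 1216 = 3912

3912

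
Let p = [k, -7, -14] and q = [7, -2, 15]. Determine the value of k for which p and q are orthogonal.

p · q = k·7 + (-7)·(-2) + (-14)·15 = -196 + 7k
Set equal to 0: 7k = 196, so k = 28.

28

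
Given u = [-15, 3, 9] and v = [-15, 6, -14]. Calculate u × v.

i: 3·(-14) - 9·6 = -42 - 54 = -96
j: 9·(-15) - (-15)·(-14) = -135 - 210 = -345
k: (-15)·6 - 3·(-15) = -90 - (-45) = -45
u × v = (-96, -345, -45)

(-96, -345, -45)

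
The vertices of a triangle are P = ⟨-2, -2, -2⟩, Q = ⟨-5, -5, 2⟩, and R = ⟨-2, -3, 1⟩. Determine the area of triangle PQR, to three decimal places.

5.362

PQ = (-3, -3, 4),  PR = (0, -1, 3)
i: (-3)·3 - 4·(-1) = -9 - (-4) = -5
j: 4·0 - (-3)·3 = 0 - (-9) = 9
k: (-3)·(-1) - (-3)·0 = 3 - 0 = 3
PQ × PR = (-5, 9, 3)
|PQ × PR| = √115 ≈ 10.7238
area = ½ · 10.7238 ≈ 5.362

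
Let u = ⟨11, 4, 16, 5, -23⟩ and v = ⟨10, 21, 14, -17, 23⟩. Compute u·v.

u · v = 11·10 + 4·21 + 16·14 + 5·(-17) + (-23)·23 = 110 + 84 + 224 - 85 - 529 = -196

-196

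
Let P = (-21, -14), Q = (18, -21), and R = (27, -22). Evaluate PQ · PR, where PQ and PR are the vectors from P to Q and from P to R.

1928

PQ = Q − P = (39, -7)
PR = R − P = (48, -8)
PQ · PR = 39·48 + (-7)·(-8) = 1872 + 56 = 1928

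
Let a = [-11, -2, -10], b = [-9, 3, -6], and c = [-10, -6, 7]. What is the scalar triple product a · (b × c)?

-921

b × c:
i: 3·7 - (-6)·(-6) = 21 - 36 = -15
j: (-6)·(-10) - (-9)·7 = 60 - (-63) = 123
k: (-9)·(-6) - 3·(-10) = 54 - (-30) = 84
b × c = (-15, 123, 84)
a · (b × c) = (-11)·(-15) + (-2)·123 + (-10)·84 = 165 - 246 - 840 = -921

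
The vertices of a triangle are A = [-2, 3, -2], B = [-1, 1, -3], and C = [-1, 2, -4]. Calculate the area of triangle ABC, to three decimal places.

1.658

AB = (1, -2, -1),  AC = (1, -1, -2)
i: (-2)·(-2) - (-1)·(-1) = 4 - 1 = 3
j: (-1)·1 - 1·(-2) = -1 - (-2) = 1
k: 1·(-1) - (-2)·1 = -1 - (-2) = 1
AB × AC = (3, 1, 1)
|AB × AC| = √11 ≈ 3.3166
area = ½ · 3.3166 ≈ 1.658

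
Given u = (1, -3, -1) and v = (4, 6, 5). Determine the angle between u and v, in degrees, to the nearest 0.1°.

u · v = 1·4 + (-3)·6 + (-1)·5 = 4 - 18 - 5 = -19
|u|² = 1 + 9 + 1 = 11,  |u| = √11 ≈ 3.316625
|v|² = 16 + 36 + 25 = 77,  |v| = √77 ≈ 8.774964
cos θ = -19 / (3.316625 · 8.774964) ≈ -0.65285
θ = arccos(-0.65285) ≈ 130.8°

130.8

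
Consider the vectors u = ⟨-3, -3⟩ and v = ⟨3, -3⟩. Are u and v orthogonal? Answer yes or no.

yes

u · v = (-3)·3 + (-3)·(-3) = -9 + 9 = 0
Zero, so the vectors are orthogonal.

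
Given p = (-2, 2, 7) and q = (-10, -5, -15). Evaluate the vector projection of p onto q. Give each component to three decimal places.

p · q = (-2)·(-10) + 2·(-5) + 7·(-15) = 20 - 10 - 105 = -95
|q|² = 100 + 25 + 225 = 350
proj_q p = (-95/350) · (-10, -5, -15) ≈ (2.714, 1.357, 4.071)

(2.714, 1.357, 4.071)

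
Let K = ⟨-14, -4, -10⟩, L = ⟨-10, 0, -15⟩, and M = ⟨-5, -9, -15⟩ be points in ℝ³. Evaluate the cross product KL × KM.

KL = (4, 4, -5)
KM = (9, -5, -5)
i: 4·(-5) - (-5)·(-5) = -20 - 25 = -45
j: (-5)·9 - 4·(-5) = -45 - (-20) = -25
k: 4·(-5) - 4·9 = -20 - 36 = -56
KL × KM = (-45, -25, -56)

(-45, -25, -56)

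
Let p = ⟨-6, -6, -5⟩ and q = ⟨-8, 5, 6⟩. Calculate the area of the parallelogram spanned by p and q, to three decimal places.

i: (-6)·6 - (-5)·5 = -36 - (-25) = -11
j: (-5)·(-8) - (-6)·6 = 40 - (-36) = 76
k: (-6)·5 - (-6)·(-8) = -30 - 48 = -78
p × q = (-11, 76, -78)
|p × q| = √((-11)² + 76² + (-78)²) = √11981 ≈ 109.4578

109.458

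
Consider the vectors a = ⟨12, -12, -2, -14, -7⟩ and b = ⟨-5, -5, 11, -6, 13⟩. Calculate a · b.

-29

a · b = 12·(-5) + (-12)·(-5) + (-2)·11 + (-14)·(-6) + (-7)·13 = -60 + 60 - 22 + 84 - 91 = -29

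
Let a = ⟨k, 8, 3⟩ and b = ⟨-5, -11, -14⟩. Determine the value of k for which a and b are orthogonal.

-26

a · b = k·(-5) + 8·(-11) + 3·(-14) = -130 - 5k
Set equal to 0: -5k = 130, so k = -26.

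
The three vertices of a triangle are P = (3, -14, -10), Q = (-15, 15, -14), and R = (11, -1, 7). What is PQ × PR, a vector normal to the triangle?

(545, 274, -466)

PQ = (-18, 29, -4)
PR = (8, 13, 17)
i: 29·17 - (-4)·13 = 493 - (-52) = 545
j: (-4)·8 - (-18)·17 = -32 - (-306) = 274
k: (-18)·13 - 29·8 = -234 - 232 = -466
PQ × PR = (545, 274, -466)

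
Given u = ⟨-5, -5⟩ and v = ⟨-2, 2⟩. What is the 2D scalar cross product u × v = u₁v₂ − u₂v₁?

-20

(-5)·2 - (-5)·(-2) = -10 - 10 = -20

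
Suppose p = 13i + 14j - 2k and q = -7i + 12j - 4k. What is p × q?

(-32, 66, 254)

i: 14·(-4) - (-2)·12 = -56 - (-24) = -32
j: (-2)·(-7) - 13·(-4) = 14 - (-52) = 66
k: 13·12 - 14·(-7) = 156 - (-98) = 254
p × q = (-32, 66, 254)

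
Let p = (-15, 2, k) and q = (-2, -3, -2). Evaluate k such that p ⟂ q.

p · q = (-15)·(-2) + 2·(-3) + k·(-2) = 24 - 2k
Set equal to 0: -2k = -24, so k = 12.

12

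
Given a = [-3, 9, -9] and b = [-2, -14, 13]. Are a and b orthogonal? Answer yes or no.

a · b = (-3)·(-2) + 9·(-14) + (-9)·13 = 6 - 126 - 117 = -237
Nonzero, so the vectors are not orthogonal.

no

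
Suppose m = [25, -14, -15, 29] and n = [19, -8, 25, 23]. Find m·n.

m · n = 25·19 + (-14)·(-8) + (-15)·25 + 29·23 = 475 + 112 - 375 + 667 = 879

879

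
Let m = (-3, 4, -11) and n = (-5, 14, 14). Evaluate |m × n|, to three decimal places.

i: 4·14 - (-11)·14 = 56 - (-154) = 210
j: (-11)·(-5) - (-3)·14 = 55 - (-42) = 97
k: (-3)·14 - 4·(-5) = -42 - (-20) = -22
m × n = (210, 97, -22)
|m × n| = √(210² + 97² + (-22)²) = √53993 ≈ 232.3639

232.364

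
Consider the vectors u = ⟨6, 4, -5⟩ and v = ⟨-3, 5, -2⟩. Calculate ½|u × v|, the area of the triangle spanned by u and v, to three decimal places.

i: 4·(-2) - (-5)·5 = -8 - (-25) = 17
j: (-5)·(-3) - 6·(-2) = 15 - (-12) = 27
k: 6·5 - 4·(-3) = 30 - (-12) = 42
u × v = (17, 27, 42)
|u × v| = √(17² + 27² + 42²) = √2782 ≈ 52.7447
area = ½ · 52.7447 ≈ 26.372

26.372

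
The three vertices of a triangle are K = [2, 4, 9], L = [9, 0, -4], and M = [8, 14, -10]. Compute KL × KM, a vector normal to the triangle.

KL = (7, -4, -13)
KM = (6, 10, -19)
i: (-4)·(-19) - (-13)·10 = 76 - (-130) = 206
j: (-13)·6 - 7·(-19) = -78 - (-133) = 55
k: 7·10 - (-4)·6 = 70 - (-24) = 94
KL × KM = (206, 55, 94)

(206, 55, 94)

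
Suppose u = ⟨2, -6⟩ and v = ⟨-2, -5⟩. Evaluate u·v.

26

u · v = 2·(-2) + (-6)·(-5) = -4 + 30 = 26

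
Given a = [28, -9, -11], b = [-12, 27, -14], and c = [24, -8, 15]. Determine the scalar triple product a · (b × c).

15680

b × c:
i: 27·15 - (-14)·(-8) = 405 - 112 = 293
j: (-14)·24 - (-12)·15 = -336 - (-180) = -156
k: (-12)·(-8) - 27·24 = 96 - 648 = -552
b × c = (293, -156, -552)
a · (b × c) = 28·293 + (-9)·(-156) + (-11)·(-552) = 8204 + 1404 + 6072 = 15680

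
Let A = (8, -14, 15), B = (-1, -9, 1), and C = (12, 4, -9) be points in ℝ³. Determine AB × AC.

(132, -272, -182)

AB = (-9, 5, -14)
AC = (4, 18, -24)
i: 5·(-24) - (-14)·18 = -120 - (-252) = 132
j: (-14)·4 - (-9)·(-24) = -56 - 216 = -272
k: (-9)·18 - 5·4 = -162 - 20 = -182
AB × AC = (132, -272, -182)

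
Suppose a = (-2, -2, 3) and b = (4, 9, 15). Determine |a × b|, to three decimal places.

71.505

i: (-2)·15 - 3·9 = -30 - 27 = -57
j: 3·4 - (-2)·15 = 12 - (-30) = 42
k: (-2)·9 - (-2)·4 = -18 - (-8) = -10
a × b = (-57, 42, -10)
|a × b| = √((-57)² + 42² + (-10)²) = √5113 ≈ 71.5052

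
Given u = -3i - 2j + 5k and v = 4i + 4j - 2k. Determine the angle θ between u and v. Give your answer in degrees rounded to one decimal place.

u · v = (-3)·4 + (-2)·4 + 5·(-2) = -12 - 8 - 10 = -30
|u|² = 9 + 4 + 25 = 38,  |u| = √38 ≈ 6.164414
|v|² = 16 + 16 + 4 = 36,  |v| = √36 ≈ 6.000000
cos θ = -30 / (6.164414 · 6.000000) ≈ -0.81111
θ = arccos(-0.81111) ≈ 144.2°

144.2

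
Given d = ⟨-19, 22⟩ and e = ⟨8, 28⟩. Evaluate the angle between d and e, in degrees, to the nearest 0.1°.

56.8

d · e = (-19)·8 + 22·28 = -152 + 616 = 464
|d|² = 361 + 484 = 845,  |d| = √845 ≈ 29.068884
|e|² = 64 + 784 = 848,  |e| = √848 ≈ 29.120440
cos θ = 464 / (29.068884 · 29.120440) ≈ 0.54814
θ = arccos(0.54814) ≈ 56.8°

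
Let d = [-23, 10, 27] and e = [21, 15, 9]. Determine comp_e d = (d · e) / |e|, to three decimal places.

d · e = (-23)·21 + 10·15 + 27·9 = -483 + 150 + 243 = -90
|e| = √(441 + 225 + 81) = √747 ≈ 27.3313
comp_e d = -90 / √747 ≈ -3.293

-3.293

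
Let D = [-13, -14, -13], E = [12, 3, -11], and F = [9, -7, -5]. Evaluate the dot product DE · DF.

DE = E − D = (25, 17, 2)
DF = F − D = (22, 7, 8)
DE · DF = 25·22 + 17·7 + 2·8 = 550 + 119 + 16 = 685

685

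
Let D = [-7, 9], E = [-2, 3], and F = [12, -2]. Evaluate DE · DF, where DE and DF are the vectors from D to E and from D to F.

161

DE = E − D = (5, -6)
DF = F − D = (19, -11)
DE · DF = 5·19 + (-6)·(-11) = 95 + 66 = 161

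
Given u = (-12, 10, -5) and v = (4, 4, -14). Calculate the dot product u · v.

u · v = (-12)·4 + 10·4 + (-5)·(-14) = -48 + 40 + 70 = 62

62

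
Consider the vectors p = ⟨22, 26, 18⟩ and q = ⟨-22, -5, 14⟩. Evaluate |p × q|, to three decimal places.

i: 26·14 - 18·(-5) = 364 - (-90) = 454
j: 18·(-22) - 22·14 = -396 - 308 = -704
k: 22·(-5) - 26·(-22) = -110 - (-572) = 462
p × q = (454, -704, 462)
|p × q| = √(454² + (-704)² + 462²) = √915176 ≈ 956.6483

956.648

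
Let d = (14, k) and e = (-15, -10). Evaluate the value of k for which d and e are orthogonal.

-21

d · e = 14·(-15) + k·(-10) = -210 - 10k
Set equal to 0: -10k = 210, so k = -21.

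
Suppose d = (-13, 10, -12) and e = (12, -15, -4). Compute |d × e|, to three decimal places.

i: 10·(-4) - (-12)·(-15) = -40 - 180 = -220
j: (-12)·12 - (-13)·(-4) = -144 - 52 = -196
k: (-13)·(-15) - 10·12 = 195 - 120 = 75
d × e = (-220, -196, 75)
|d × e| = √((-220)² + (-196)² + 75²) = √92441 ≈ 304.0411

304.041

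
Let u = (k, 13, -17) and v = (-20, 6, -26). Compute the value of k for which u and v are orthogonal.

u · v = k·(-20) + 13·6 + (-17)·(-26) = 520 - 20k
Set equal to 0: -20k = -520, so k = 26.

26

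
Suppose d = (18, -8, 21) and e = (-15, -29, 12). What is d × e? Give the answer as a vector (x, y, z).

(513, -531, -642)

i: (-8)·12 - 21·(-29) = -96 - (-609) = 513
j: 21·(-15) - 18·12 = -315 - 216 = -531
k: 18·(-29) - (-8)·(-15) = -522 - 120 = -642
d × e = (513, -531, -642)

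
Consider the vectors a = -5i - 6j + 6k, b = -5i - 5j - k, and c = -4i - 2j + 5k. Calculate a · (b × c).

b × c:
i: (-5)·5 - (-1)·(-2) = -25 - 2 = -27
j: (-1)·(-4) - (-5)·5 = 4 - (-25) = 29
k: (-5)·(-2) - (-5)·(-4) = 10 - 20 = -10
b × c = (-27, 29, -10)
a · (b × c) = (-5)·(-27) + (-6)·29 + 6·(-10) = 135 - 174 - 60 = -99

-99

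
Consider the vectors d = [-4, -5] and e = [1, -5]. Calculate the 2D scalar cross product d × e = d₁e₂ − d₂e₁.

25

(-4)·(-5) - (-5)·1 = 20 - (-5) = 25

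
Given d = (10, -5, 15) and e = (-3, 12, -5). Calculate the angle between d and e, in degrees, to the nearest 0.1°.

d · e = 10·(-3) + (-5)·12 + 15·(-5) = -30 - 60 - 75 = -165
|d|² = 100 + 25 + 225 = 350,  |d| = √350 ≈ 18.708287
|e|² = 9 + 144 + 25 = 178,  |e| = √178 ≈ 13.341664
cos θ = -165 / (18.708287 · 13.341664) ≈ -0.66106
θ = arccos(-0.66106) ≈ 131.4°

131.4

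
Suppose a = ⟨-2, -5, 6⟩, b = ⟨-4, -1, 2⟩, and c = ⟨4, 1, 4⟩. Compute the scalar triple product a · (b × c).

-108

b × c:
i: (-1)·4 - 2·1 = -4 - 2 = -6
j: 2·4 - (-4)·4 = 8 - (-16) = 24
k: (-4)·1 - (-1)·4 = -4 - (-4) = 0
b × c = (-6, 24, 0)
a · (b × c) = (-2)·(-6) + (-5)·24 + 6·0 = 12 - 120 + 0 = -108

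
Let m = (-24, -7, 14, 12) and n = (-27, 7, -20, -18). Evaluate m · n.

m · n = (-24)·(-27) + (-7)·7 + 14·(-20) + 12·(-18) = 648 - 49 - 280 - 216 = 103

103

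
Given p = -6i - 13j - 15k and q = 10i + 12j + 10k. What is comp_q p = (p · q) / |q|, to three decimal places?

p · q = (-6)·10 + (-13)·12 + (-15)·10 = -60 - 156 - 150 = -366
|q| = √(100 + 144 + 100) = √344 ≈ 18.5472
comp_q p = -366 / √344 ≈ -19.733

-19.733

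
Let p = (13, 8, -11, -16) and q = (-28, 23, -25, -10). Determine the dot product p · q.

255

p · q = 13·(-28) + 8·23 + (-11)·(-25) + (-16)·(-10) = -364 + 184 + 275 + 160 = 255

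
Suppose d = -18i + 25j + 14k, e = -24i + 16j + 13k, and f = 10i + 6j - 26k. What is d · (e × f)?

-7714

e × f:
i: 16·(-26) - 13·6 = -416 - 78 = -494
j: 13·10 - (-24)·(-26) = 130 - 624 = -494
k: (-24)·6 - 16·10 = -144 - 160 = -304
e × f = (-494, -494, -304)
d · (e × f) = (-18)·(-494) + 25·(-494) + 14·(-304) = 8892 - 12350 - 4256 = -7714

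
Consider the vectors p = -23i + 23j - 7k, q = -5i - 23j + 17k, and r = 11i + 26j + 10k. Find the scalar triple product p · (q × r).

20046

q × r:
i: (-23)·10 - 17·26 = -230 - 442 = -672
j: 17·11 - (-5)·10 = 187 - (-50) = 237
k: (-5)·26 - (-23)·11 = -130 - (-253) = 123
q × r = (-672, 237, 123)
p · (q × r) = (-23)·(-672) + 23·237 + (-7)·123 = 15456 + 5451 - 861 = 20046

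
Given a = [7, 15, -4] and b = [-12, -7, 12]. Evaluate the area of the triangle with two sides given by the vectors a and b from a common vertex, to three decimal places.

i: 15·12 - (-4)·(-7) = 180 - 28 = 152
j: (-4)·(-12) - 7·12 = 48 - 84 = -36
k: 7·(-7) - 15·(-12) = -49 - (-180) = 131
a × b = (152, -36, 131)
|a × b| = √(152² + (-36)² + 131²) = √41561 ≈ 203.8652
area = ½ · 203.8652 ≈ 101.933

101.933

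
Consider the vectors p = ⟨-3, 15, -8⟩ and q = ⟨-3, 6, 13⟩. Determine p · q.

-5

p · q = (-3)·(-3) + 15·6 + (-8)·13 = 9 + 90 - 104 = -5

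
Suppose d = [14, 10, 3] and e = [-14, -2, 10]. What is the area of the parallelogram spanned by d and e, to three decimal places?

i: 10·10 - 3·(-2) = 100 - (-6) = 106
j: 3·(-14) - 14·10 = -42 - 140 = -182
k: 14·(-2) - 10·(-14) = -28 - (-140) = 112
d × e = (106, -182, 112)
|d × e| = √(106² + (-182)² + 112²) = √56904 ≈ 238.5456

238.546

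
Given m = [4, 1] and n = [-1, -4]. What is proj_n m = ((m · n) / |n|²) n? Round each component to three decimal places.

m · n = 4·(-1) + 1·(-4) = -4 - 4 = -8
|n|² = 1 + 16 = 17
proj_n m = (-8/17) · (-1, -4) ≈ (0.471, 1.882)

(0.471, 1.882)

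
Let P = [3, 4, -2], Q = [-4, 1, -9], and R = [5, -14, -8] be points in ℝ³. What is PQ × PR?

(-108, -56, 132)

PQ = (-7, -3, -7)
PR = (2, -18, -6)
i: (-3)·(-6) - (-7)·(-18) = 18 - 126 = -108
j: (-7)·2 - (-7)·(-6) = -14 - 42 = -56
k: (-7)·(-18) - (-3)·2 = 126 - (-6) = 132
PQ × PR = (-108, -56, 132)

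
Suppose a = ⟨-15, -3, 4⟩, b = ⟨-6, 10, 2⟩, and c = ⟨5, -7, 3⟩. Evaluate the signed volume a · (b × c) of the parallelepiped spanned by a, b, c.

b × c:
i: 10·3 - 2·(-7) = 30 - (-14) = 44
j: 2·5 - (-6)·3 = 10 - (-18) = 28
k: (-6)·(-7) - 10·5 = 42 - 50 = -8
b × c = (44, 28, -8)
a · (b × c) = (-15)·44 + (-3)·28 + 4·(-8) = -660 - 84 - 32 = -776

-776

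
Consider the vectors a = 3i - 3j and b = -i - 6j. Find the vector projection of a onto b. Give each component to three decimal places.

a · b = 3·(-1) + (-3)·(-6) = -3 + 18 = 15
|b|² = 1 + 36 = 37
proj_b a = (15/37) · (-1, -6) ≈ (-0.405, -2.432)

(-0.405, -2.432)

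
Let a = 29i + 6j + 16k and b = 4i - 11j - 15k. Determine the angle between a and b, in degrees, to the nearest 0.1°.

107.3

a · b = 29·4 + 6·(-11) + 16·(-15) = 116 - 66 - 240 = -190
|a|² = 841 + 36 + 256 = 1133,  |a| = √1133 ≈ 33.660065
|b|² = 16 + 121 + 225 = 362,  |b| = √362 ≈ 19.026298
cos θ = -190 / (33.660065 · 19.026298) ≈ -0.29668
θ = arccos(-0.29668) ≈ 107.3°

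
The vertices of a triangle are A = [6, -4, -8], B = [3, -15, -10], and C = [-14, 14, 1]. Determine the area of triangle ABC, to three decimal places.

AB = (-3, -11, -2),  AC = (-20, 18, 9)
i: (-11)·9 - (-2)·18 = -99 - (-36) = -63
j: (-2)·(-20) - (-3)·9 = 40 - (-27) = 67
k: (-3)·18 - (-11)·(-20) = -54 - 220 = -274
AB × AC = (-63, 67, -274)
|AB × AC| = √83534 ≈ 289.0225
area = ½ · 289.0225 ≈ 144.511

144.511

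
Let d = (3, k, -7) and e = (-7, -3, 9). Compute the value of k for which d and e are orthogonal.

d · e = 3·(-7) + k·(-3) + (-7)·9 = -84 - 3k
Set equal to 0: -3k = 84, so k = -28.

-28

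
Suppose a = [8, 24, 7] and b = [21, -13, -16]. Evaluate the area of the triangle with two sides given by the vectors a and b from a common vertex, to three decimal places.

i: 24·(-16) - 7·(-13) = -384 - (-91) = -293
j: 7·21 - 8·(-16) = 147 - (-128) = 275
k: 8·(-13) - 24·21 = -104 - 504 = -608
a × b = (-293, 275, -608)
|a × b| = √((-293)² + 275² + (-608)²) = √531138 ≈ 728.7922
area = ½ · 728.7922 ≈ 364.396

364.396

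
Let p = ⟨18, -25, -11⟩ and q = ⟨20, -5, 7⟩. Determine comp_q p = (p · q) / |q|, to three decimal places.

p · q = 18·20 + (-25)·(-5) + (-11)·7 = 360 + 125 - 77 = 408
|q| = √(400 + 25 + 49) = √474 ≈ 21.7715
comp_q p = 408 / √474 ≈ 18.740

18.740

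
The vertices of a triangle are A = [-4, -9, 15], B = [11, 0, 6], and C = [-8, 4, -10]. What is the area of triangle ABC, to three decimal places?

AB = (15, 9, -9),  AC = (-4, 13, -25)
i: 9·(-25) - (-9)·13 = -225 - (-117) = -108
j: (-9)·(-4) - 15·(-25) = 36 - (-375) = 411
k: 15·13 - 9·(-4) = 195 - (-36) = 231
AB × AC = (-108, 411, 231)
|AB × AC| = √233946 ≈ 483.6796
area = ½ · 483.6796 ≈ 241.840

241.840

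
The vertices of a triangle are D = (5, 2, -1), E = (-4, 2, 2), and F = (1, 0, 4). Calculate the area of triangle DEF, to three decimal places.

19.033

DE = (-9, 0, 3),  DF = (-4, -2, 5)
i: 0·5 - 3·(-2) = 0 - (-6) = 6
j: 3·(-4) - (-9)·5 = -12 - (-45) = 33
k: (-9)·(-2) - 0·(-4) = 18 - 0 = 18
DE × DF = (6, 33, 18)
|DE × DF| = √1449 ≈ 38.0657
area = ½ · 38.0657 ≈ 19.033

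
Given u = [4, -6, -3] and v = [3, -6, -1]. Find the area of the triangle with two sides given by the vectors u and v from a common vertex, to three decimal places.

i: (-6)·(-1) - (-3)·(-6) = 6 - 18 = -12
j: (-3)·3 - 4·(-1) = -9 - (-4) = -5
k: 4·(-6) - (-6)·3 = -24 - (-18) = -6
u × v = (-12, -5, -6)
|u × v| = √((-12)² + (-5)² + (-6)²) = √205 ≈ 14.3178
area = ½ · 14.3178 ≈ 7.159

7.159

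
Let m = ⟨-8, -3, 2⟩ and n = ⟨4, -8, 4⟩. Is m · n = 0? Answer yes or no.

yes

m · n = (-8)·4 + (-3)·(-8) + 2·4 = -32 + 24 + 8 = 0
Zero, so the vectors are orthogonal.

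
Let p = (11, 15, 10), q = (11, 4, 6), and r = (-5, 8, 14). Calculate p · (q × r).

q × r:
i: 4·14 - 6·8 = 56 - 48 = 8
j: 6·(-5) - 11·14 = -30 - 154 = -184
k: 11·8 - 4·(-5) = 88 - (-20) = 108
q × r = (8, -184, 108)
p · (q × r) = 11·8 + 15·(-184) + 10·108 = 88 - 2760 + 1080 = -1592

-1592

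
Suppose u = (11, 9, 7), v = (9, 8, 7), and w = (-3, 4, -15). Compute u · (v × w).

v × w:
i: 8·(-15) - 7·4 = -120 - 28 = -148
j: 7·(-3) - 9·(-15) = -21 - (-135) = 114
k: 9·4 - 8·(-3) = 36 - (-24) = 60
v × w = (-148, 114, 60)
u · (v × w) = 11·(-148) + 9·114 + 7·60 = -1628 + 1026 + 420 = -182

-182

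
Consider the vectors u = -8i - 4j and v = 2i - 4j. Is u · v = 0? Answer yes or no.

u · v = (-8)·2 + (-4)·(-4) = -16 + 16 = 0
Zero, so the vectors are orthogonal.

yes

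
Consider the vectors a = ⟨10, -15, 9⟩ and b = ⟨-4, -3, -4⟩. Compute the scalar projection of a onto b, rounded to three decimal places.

-4.841

a · b = 10·(-4) + (-15)·(-3) + 9·(-4) = -40 + 45 - 36 = -31
|b| = √(16 + 9 + 16) = √41 ≈ 6.4031
comp_b a = -31 / √41 ≈ -4.841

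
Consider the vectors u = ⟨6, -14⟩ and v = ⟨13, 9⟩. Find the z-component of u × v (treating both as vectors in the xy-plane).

6·9 - (-14)·13 = 54 - (-182) = 236

236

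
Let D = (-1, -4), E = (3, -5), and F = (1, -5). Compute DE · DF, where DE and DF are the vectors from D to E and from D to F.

DE = E − D = (4, -1)
DF = F − D = (2, -1)
DE · DF = 4·2 + (-1)·(-1) = 8 + 1 = 9

9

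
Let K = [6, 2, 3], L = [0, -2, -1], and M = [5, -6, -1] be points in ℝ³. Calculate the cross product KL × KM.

(-16, -20, 44)

KL = (-6, -4, -4)
KM = (-1, -8, -4)
i: (-4)·(-4) - (-4)·(-8) = 16 - 32 = -16
j: (-4)·(-1) - (-6)·(-4) = 4 - 24 = -20
k: (-6)·(-8) - (-4)·(-1) = 48 - 4 = 44
KL × KM = (-16, -20, 44)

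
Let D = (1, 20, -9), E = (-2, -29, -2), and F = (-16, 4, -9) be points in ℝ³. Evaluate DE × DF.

DE = (-3, -49, 7)
DF = (-17, -16, 0)
i: (-49)·0 - 7·(-16) = 0 - (-112) = 112
j: 7·(-17) - (-3)·0 = -119 - 0 = -119
k: (-3)·(-16) - (-49)·(-17) = 48 - 833 = -785
DE × DF = (112, -119, -785)

(112, -119, -785)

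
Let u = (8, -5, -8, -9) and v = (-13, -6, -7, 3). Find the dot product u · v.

u · v = 8·(-13) + (-5)·(-6) + (-8)·(-7) + (-9)·3 = -104 + 30 + 56 - 27 = -45

-45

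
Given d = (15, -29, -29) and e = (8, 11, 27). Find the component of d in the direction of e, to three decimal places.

d · e = 15·8 + (-29)·11 + (-29)·27 = 120 - 319 - 783 = -982
|e| = √(64 + 121 + 729) = √914 ≈ 30.2324
comp_e d = -982 / √914 ≈ -32.482

-32.482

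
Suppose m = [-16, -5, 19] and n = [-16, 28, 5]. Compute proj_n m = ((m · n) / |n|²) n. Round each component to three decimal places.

(-3.170, 5.547, 0.991)

m · n = (-16)·(-16) + (-5)·28 + 19·5 = 256 - 140 + 95 = 211
|n|² = 256 + 784 + 25 = 1065
proj_n m = (211/1065) · (-16, 28, 5) ≈ (-3.170, 5.547, 0.991)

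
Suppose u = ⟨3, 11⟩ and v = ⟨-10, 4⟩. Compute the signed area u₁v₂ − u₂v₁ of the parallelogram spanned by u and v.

122

3·4 - 11·(-10) = 12 - (-110) = 122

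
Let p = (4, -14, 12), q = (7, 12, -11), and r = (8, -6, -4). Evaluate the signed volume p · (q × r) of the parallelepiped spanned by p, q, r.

q × r:
i: 12·(-4) - (-11)·(-6) = -48 - 66 = -114
j: (-11)·8 - 7·(-4) = -88 - (-28) = -60
k: 7·(-6) - 12·8 = -42 - 96 = -138
q × r = (-114, -60, -138)
p · (q × r) = 4·(-114) + (-14)·(-60) + 12·(-138) = -456 + 840 - 1656 = -1272

-1272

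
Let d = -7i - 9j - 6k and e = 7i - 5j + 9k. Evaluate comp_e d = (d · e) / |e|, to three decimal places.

-4.659

d · e = (-7)·7 + (-9)·(-5) + (-6)·9 = -49 + 45 - 54 = -58
|e| = √(49 + 25 + 81) = √155 ≈ 12.4499
comp_e d = -58 / √155 ≈ -4.659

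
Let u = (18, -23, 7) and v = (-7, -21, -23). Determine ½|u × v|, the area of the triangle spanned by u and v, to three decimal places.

469.234

i: (-23)·(-23) - 7·(-21) = 529 - (-147) = 676
j: 7·(-7) - 18·(-23) = -49 - (-414) = 365
k: 18·(-21) - (-23)·(-7) = -378 - 161 = -539
u × v = (676, 365, -539)
|u × v| = √(676² + 365² + (-539)²) = √880722 ≈ 938.4679
area = ½ · 938.4679 ≈ 469.234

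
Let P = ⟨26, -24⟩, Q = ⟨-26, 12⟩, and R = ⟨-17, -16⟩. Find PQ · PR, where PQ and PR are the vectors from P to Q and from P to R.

PQ = Q − P = (-52, 36)
PR = R − P = (-43, 8)
PQ · PR = (-52)·(-43) + 36·8 = 2236 + 288 = 2524

2524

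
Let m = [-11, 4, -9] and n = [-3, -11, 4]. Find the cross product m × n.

i: 4·4 - (-9)·(-11) = 16 - 99 = -83
j: (-9)·(-3) - (-11)·4 = 27 - (-44) = 71
k: (-11)·(-11) - 4·(-3) = 121 - (-12) = 133
m × n = (-83, 71, 133)

(-83, 71, 133)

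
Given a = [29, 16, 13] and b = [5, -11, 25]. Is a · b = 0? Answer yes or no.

no

a · b = 29·5 + 16·(-11) + 13·25 = 145 - 176 + 325 = 294
Nonzero, so the vectors are not orthogonal.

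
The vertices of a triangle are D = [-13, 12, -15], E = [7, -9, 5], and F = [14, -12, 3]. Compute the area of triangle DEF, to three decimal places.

112.220

DE = (20, -21, 20),  DF = (27, -24, 18)
i: (-21)·18 - 20·(-24) = -378 - (-480) = 102
j: 20·27 - 20·18 = 540 - 360 = 180
k: 20·(-24) - (-21)·27 = -480 - (-567) = 87
DE × DF = (102, 180, 87)
|DE × DF| = √50373 ≈ 224.4393
area = ½ · 224.4393 ≈ 112.220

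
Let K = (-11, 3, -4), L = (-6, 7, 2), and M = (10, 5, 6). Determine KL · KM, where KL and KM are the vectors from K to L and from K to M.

173

KL = L − K = (5, 4, 6)
KM = M − K = (21, 2, 10)
KL · KM = 5·21 + 4·2 + 6·10 = 105 + 8 + 60 = 173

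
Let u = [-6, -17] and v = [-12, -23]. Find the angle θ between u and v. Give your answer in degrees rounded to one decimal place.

8.1

u · v = (-6)·(-12) + (-17)·(-23) = 72 + 391 = 463
|u|² = 36 + 289 = 325,  |u| = √325 ≈ 18.027756
|v|² = 144 + 529 = 673,  |v| = √673 ≈ 25.942244
cos θ = 463 / (18.027756 · 25.942244) ≈ 0.98999
θ = arccos(0.98999) ≈ 8.1°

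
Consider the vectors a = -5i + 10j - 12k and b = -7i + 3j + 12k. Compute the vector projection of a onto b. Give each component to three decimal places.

a · b = (-5)·(-7) + 10·3 + (-12)·12 = 35 + 30 - 144 = -79
|b|² = 49 + 9 + 144 = 202
proj_b a = (-79/202) · (-7, 3, 12) ≈ (2.738, -1.173, -4.693)

(2.738, -1.173, -4.693)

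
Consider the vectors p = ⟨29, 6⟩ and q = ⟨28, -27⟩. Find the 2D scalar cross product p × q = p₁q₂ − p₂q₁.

29·(-27) - 6·28 = -783 - 168 = -951

-951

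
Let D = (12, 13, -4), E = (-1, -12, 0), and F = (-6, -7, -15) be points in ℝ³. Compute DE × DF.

DE = (-13, -25, 4)
DF = (-18, -20, -11)
i: (-25)·(-11) - 4·(-20) = 275 - (-80) = 355
j: 4·(-18) - (-13)·(-11) = -72 - 143 = -215
k: (-13)·(-20) - (-25)·(-18) = 260 - 450 = -190
DE × DF = (355, -215, -190)

(355, -215, -190)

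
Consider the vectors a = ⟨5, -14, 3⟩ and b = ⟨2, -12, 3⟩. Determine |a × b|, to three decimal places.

i: (-14)·3 - 3·(-12) = -42 - (-36) = -6
j: 3·2 - 5·3 = 6 - 15 = -9
k: 5·(-12) - (-14)·2 = -60 - (-28) = -32
a × b = (-6, -9, -32)
|a × b| = √((-6)² + (-9)² + (-32)²) = √1141 ≈ 33.7787

33.779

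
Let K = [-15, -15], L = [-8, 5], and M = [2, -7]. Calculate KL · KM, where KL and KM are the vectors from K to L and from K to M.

KL = L − K = (7, 20)
KM = M − K = (17, 8)
KL · KM = 7·17 + 20·8 = 119 + 160 = 279

279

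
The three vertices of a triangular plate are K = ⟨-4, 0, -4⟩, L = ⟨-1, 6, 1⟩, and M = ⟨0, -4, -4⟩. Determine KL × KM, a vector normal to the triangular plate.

KL = (3, 6, 5)
KM = (4, -4, 0)
i: 6·0 - 5·(-4) = 0 - (-20) = 20
j: 5·4 - 3·0 = 20 - 0 = 20
k: 3·(-4) - 6·4 = -12 - 24 = -36
KL × KM = (20, 20, -36)

(20, 20, -36)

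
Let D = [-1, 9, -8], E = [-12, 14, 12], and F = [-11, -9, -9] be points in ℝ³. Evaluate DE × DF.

DE = (-11, 5, 20)
DF = (-10, -18, -1)
i: 5·(-1) - 20·(-18) = -5 - (-360) = 355
j: 20·(-10) - (-11)·(-1) = -200 - 11 = -211
k: (-11)·(-18) - 5·(-10) = 198 - (-50) = 248
DE × DF = (355, -211, 248)

(355, -211, 248)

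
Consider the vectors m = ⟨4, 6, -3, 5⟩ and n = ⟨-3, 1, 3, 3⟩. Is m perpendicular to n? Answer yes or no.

m · n = 4·(-3) + 6·1 + (-3)·3 + 5·3 = -12 + 6 - 9 + 15 = 0
Zero, so the vectors are orthogonal.

yes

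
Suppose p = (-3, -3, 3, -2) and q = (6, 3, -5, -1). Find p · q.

-40

p · q = (-3)·6 + (-3)·3 + 3·(-5) + (-2)·(-1) = -18 - 9 - 15 + 2 = -40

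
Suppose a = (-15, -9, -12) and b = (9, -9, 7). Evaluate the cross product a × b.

i: (-9)·7 - (-12)·(-9) = -63 - 108 = -171
j: (-12)·9 - (-15)·7 = -108 - (-105) = -3
k: (-15)·(-9) - (-9)·9 = 135 - (-81) = 216
a × b = (-171, -3, 216)

(-171, -3, 216)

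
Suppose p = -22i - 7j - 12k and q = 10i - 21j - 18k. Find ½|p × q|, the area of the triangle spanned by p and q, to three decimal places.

375.884

i: (-7)·(-18) - (-12)·(-21) = 126 - 252 = -126
j: (-12)·10 - (-22)·(-18) = -120 - 396 = -516
k: (-22)·(-21) - (-7)·10 = 462 - (-70) = 532
p × q = (-126, -516, 532)
|p × q| = √((-126)² + (-516)² + 532²) = √565156 ≈ 751.7686
area = ½ · 751.7686 ≈ 375.884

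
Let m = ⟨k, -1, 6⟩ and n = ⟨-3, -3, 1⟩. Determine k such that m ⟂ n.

m · n = k·(-3) + (-1)·(-3) + 6·1 = 9 - 3k
Set equal to 0: -3k = -9, so k = 3.

3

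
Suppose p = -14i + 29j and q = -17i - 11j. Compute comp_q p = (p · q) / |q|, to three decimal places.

-4.000

p · q = (-14)·(-17) + 29·(-11) = 238 - 319 = -81
|q| = √(289 + 121) = √410 ≈ 20.2485
comp_q p = -81 / √410 ≈ -4.000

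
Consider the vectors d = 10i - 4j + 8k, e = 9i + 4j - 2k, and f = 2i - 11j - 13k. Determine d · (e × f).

e × f:
i: 4·(-13) - (-2)·(-11) = -52 - 22 = -74
j: (-2)·2 - 9·(-13) = -4 - (-117) = 113
k: 9·(-11) - 4·2 = -99 - 8 = -107
e × f = (-74, 113, -107)
d · (e × f) = 10·(-74) + (-4)·113 + 8·(-107) = -740 - 452 - 856 = -2048

-2048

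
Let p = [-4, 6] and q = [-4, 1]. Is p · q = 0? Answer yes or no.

p · q = (-4)·(-4) + 6·1 = 16 + 6 = 22
Nonzero, so the vectors are not orthogonal.

no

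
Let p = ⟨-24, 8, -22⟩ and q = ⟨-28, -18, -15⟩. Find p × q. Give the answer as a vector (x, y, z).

i: 8·(-15) - (-22)·(-18) = -120 - 396 = -516
j: (-22)·(-28) - (-24)·(-15) = 616 - 360 = 256
k: (-24)·(-18) - 8·(-28) = 432 - (-224) = 656
p × q = (-516, 256, 656)

(-516, 256, 656)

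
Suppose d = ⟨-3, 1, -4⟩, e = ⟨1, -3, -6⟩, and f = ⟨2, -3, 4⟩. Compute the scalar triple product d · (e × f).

62

e × f:
i: (-3)·4 - (-6)·(-3) = -12 - 18 = -30
j: (-6)·2 - 1·4 = -12 - 4 = -16
k: 1·(-3) - (-3)·2 = -3 - (-6) = 3
e × f = (-30, -16, 3)
d · (e × f) = (-3)·(-30) + 1·(-16) + (-4)·3 = 90 - 16 - 12 = 62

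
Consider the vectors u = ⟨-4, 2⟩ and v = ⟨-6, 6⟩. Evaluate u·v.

u · v = (-4)·(-6) + 2·6 = 24 + 12 = 36

36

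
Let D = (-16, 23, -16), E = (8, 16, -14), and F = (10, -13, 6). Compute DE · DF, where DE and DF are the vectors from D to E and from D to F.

DE = E − D = (24, -7, 2)
DF = F − D = (26, -36, 22)
DE · DF = 24·26 + (-7)·(-36) + 2·22 = 624 + 252 + 44 = 920

920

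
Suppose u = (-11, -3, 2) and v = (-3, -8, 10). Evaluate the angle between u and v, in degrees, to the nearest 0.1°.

59.6

u · v = (-11)·(-3) + (-3)·(-8) + 2·10 = 33 + 24 + 20 = 77
|u|² = 121 + 9 + 4 = 134,  |u| = √134 ≈ 11.575837
|v|² = 9 + 64 + 100 = 173,  |v| = √173 ≈ 13.152946
cos θ = 77 / (11.575837 · 13.152946) ≈ 0.50573
θ = arccos(0.50573) ≈ 59.6°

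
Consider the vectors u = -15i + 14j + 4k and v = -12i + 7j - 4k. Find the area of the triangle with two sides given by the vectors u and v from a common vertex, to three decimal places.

75.314

i: 14·(-4) - 4·7 = -56 - 28 = -84
j: 4·(-12) - (-15)·(-4) = -48 - 60 = -108
k: (-15)·7 - 14·(-12) = -105 - (-168) = 63
u × v = (-84, -108, 63)
|u × v| = √((-84)² + (-108)² + 63²) = √22689 ≈ 150.6287
area = ½ · 150.6287 ≈ 75.314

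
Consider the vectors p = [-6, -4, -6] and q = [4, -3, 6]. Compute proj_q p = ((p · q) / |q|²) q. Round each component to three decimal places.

(-3.148, 2.361, -4.721)

p · q = (-6)·4 + (-4)·(-3) + (-6)·6 = -24 + 12 - 36 = -48
|q|² = 16 + 9 + 36 = 61
proj_q p = (-48/61) · (4, -3, 6) ≈ (-3.148, 2.361, -4.721)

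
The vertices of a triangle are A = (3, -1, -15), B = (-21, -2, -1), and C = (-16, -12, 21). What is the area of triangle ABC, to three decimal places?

AB = (-24, -1, 14),  AC = (-19, -11, 36)
i: (-1)·36 - 14·(-11) = -36 - (-154) = 118
j: 14·(-19) - (-24)·36 = -266 - (-864) = 598
k: (-24)·(-11) - (-1)·(-19) = 264 - 19 = 245
AB × AC = (118, 598, 245)
|AB × AC| = √431553 ≈ 656.9269
area = ½ · 656.9269 ≈ 328.463

328.463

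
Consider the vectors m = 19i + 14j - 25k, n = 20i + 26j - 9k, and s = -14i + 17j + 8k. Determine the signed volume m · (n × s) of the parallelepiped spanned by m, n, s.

n × s:
i: 26·8 - (-9)·17 = 208 - (-153) = 361
j: (-9)·(-14) - 20·8 = 126 - 160 = -34
k: 20·17 - 26·(-14) = 340 - (-364) = 704
n × s = (361, -34, 704)
m · (n × s) = 19·361 + 14·(-34) + (-25)·704 = 6859 - 476 - 17600 = -11217

-11217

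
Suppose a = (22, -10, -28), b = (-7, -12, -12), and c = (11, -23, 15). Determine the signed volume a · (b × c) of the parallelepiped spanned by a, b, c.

-17966

b × c:
i: (-12)·15 - (-12)·(-23) = -180 - 276 = -456
j: (-12)·11 - (-7)·15 = -132 - (-105) = -27
k: (-7)·(-23) - (-12)·11 = 161 - (-132) = 293
b × c = (-456, -27, 293)
a · (b × c) = 22·(-456) + (-10)·(-27) + (-28)·293 = -10032 + 270 - 8204 = -17966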